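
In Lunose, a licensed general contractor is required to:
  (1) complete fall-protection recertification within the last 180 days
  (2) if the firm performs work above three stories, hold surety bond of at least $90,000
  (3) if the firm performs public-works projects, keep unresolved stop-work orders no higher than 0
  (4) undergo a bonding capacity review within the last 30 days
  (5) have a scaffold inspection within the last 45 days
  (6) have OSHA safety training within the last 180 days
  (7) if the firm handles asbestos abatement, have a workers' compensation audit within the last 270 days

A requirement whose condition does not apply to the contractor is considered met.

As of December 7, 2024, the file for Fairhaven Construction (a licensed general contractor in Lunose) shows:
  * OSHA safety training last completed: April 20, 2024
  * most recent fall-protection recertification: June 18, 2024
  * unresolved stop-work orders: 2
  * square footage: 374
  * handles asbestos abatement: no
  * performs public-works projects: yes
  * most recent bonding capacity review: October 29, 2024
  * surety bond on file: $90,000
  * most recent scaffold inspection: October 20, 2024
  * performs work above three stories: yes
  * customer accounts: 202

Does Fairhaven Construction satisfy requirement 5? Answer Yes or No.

No

5. scaffold inspection 48 days ago vs limit 45 → not met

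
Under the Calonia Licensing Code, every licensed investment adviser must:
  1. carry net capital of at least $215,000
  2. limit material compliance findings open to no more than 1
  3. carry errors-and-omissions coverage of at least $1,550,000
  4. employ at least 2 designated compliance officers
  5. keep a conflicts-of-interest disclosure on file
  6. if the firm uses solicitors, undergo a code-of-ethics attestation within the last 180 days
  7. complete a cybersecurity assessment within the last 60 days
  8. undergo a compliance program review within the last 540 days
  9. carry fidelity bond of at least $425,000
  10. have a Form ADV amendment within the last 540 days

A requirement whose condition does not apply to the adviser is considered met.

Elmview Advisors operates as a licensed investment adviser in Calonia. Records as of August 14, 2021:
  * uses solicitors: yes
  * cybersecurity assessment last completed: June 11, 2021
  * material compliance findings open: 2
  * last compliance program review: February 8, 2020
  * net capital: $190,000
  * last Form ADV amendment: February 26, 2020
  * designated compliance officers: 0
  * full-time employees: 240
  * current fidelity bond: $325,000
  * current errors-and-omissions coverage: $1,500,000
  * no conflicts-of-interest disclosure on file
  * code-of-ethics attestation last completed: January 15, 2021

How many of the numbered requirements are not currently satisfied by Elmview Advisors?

9

1. net capital $190,000 < $215,000 → not met
2. material compliance findings open 2 > 1 → not met
3. errors-and-omissions coverage $1,500,000 < $1,550,000 → not met
4. designated compliance officers 0 < 2 → not met
5. conflicts-of-interest disclosure absent → not met
6. condition 'uses solicitors' holds; code-of-ethics attestation 211 days ago vs limit 180 → not met
7. cybersecurity assessment 64 days ago vs limit 60 → not met
8. compliance program review 553 days ago vs limit 540 → not met
9. fidelity bond $325,000 < $425,000 → not met
10. Form ADV amendment 535 days ago vs limit 540 → met
Not met: 9 of 10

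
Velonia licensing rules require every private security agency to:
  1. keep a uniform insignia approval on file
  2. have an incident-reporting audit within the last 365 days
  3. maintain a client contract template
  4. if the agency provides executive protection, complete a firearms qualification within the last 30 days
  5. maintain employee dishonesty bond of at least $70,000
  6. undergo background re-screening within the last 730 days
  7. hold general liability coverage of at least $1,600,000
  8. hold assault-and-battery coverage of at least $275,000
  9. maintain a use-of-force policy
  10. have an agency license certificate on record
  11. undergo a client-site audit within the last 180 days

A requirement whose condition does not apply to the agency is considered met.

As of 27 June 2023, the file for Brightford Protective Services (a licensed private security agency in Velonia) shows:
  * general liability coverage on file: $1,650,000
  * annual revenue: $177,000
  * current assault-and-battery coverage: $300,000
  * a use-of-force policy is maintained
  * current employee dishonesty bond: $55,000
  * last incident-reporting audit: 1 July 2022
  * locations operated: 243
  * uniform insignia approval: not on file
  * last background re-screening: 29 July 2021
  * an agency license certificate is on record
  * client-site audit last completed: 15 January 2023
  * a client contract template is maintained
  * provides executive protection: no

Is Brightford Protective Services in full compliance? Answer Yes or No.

No

1. uniform insignia approval absent → not met
2. incident-reporting audit 361 days ago vs limit 365 → met
3. client contract template present → met
4. condition 'provides executive protection' does not hold → requirement n/a → met
5. employee dishonesty bond $55,000 < $70,000 → not met
6. background re-screening 698 days ago vs limit 730 → met
7. general liability coverage $1,650,000 ≥ $1,600,000 → met
8. assault-and-battery coverage $300,000 ≥ $275,000 → met
9. use-of-force policy present → met
10. agency license certificate present → met
11. client-site audit 163 days ago vs limit 180 → met
Not met: 1, 5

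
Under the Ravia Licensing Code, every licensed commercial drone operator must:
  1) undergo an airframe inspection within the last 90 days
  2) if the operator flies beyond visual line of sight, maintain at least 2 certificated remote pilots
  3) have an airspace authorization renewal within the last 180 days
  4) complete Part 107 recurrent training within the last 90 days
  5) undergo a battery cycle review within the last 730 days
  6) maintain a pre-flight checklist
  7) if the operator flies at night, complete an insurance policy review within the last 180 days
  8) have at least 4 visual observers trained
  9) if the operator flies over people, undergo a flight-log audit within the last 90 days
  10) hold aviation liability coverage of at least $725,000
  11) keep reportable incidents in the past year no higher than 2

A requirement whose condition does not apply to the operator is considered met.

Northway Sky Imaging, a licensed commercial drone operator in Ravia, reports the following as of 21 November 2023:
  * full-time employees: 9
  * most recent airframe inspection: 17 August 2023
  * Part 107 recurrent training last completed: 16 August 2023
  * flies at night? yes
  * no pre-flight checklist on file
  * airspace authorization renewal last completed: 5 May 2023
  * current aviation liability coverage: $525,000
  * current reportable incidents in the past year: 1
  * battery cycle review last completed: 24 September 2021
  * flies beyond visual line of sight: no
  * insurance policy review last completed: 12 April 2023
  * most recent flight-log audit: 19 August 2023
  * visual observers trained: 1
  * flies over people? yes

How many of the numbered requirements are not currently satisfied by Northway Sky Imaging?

1. airframe inspection 96 days ago vs limit 90 → not met
2. condition 'flies beyond visual line of sight' does not hold → requirement n/a → met
3. airspace authorization renewal 200 days ago vs limit 180 → not met
4. Part 107 recurrent training 97 days ago vs limit 90 → not met
5. battery cycle review 788 days ago vs limit 730 → not met
6. pre-flight checklist absent → not met
7. condition 'flies at night' holds; insurance policy review 223 days ago vs limit 180 → not met
8. visual observers trained 1 < 4 → not met
9. condition 'flies over people' holds; flight-log audit 94 days ago vs limit 90 → not met
10. aviation liability coverage $525,000 < $725,000 → not met
11. reportable incidents in the past year 1 ≤ 2 → met
Not met: 9 of 11

9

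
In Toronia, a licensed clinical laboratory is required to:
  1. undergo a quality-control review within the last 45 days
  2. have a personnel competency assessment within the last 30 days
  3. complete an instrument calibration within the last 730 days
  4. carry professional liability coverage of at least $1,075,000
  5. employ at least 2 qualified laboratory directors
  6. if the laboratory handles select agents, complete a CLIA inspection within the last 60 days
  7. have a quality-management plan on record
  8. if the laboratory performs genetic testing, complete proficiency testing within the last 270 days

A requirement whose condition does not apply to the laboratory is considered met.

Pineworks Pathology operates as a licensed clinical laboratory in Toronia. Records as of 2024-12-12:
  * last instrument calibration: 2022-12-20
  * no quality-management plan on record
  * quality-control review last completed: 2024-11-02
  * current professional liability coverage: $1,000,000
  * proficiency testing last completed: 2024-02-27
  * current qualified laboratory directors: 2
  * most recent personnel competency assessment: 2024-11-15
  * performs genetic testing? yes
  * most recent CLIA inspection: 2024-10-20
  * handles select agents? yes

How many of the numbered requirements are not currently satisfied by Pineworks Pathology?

3

1. quality-control review 40 days ago vs limit 45 → met
2. personnel competency assessment 27 days ago vs limit 30 → met
3. instrument calibration 723 days ago vs limit 730 → met
4. professional liability coverage $1,000,000 < $1,075,000 → not met
5. qualified laboratory directors 2 ≥ 2 → met
6. condition 'handles select agents' holds; CLIA inspection 53 days ago vs limit 60 → met
7. quality-management plan absent → not met
8. condition 'performs genetic testing' holds; proficiency testing 289 days ago vs limit 270 → not met
Not met: 3 of 8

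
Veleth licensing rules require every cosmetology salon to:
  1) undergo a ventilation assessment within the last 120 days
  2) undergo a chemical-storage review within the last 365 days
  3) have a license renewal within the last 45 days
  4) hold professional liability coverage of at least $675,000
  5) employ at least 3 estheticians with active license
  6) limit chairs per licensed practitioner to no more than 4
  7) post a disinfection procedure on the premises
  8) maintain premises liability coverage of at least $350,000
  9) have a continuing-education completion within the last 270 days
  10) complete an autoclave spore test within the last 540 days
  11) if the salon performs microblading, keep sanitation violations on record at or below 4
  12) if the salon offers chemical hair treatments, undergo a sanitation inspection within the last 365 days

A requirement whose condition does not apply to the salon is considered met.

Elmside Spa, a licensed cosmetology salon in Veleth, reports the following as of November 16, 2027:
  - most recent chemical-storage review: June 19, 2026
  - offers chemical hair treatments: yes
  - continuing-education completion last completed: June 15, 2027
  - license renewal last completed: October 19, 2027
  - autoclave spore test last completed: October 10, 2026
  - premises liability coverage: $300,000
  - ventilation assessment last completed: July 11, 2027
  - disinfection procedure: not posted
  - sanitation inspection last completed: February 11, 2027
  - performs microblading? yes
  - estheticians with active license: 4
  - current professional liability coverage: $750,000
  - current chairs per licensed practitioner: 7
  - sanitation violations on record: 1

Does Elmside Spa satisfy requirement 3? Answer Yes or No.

Yes

3. license renewal 28 days ago vs limit 45 → met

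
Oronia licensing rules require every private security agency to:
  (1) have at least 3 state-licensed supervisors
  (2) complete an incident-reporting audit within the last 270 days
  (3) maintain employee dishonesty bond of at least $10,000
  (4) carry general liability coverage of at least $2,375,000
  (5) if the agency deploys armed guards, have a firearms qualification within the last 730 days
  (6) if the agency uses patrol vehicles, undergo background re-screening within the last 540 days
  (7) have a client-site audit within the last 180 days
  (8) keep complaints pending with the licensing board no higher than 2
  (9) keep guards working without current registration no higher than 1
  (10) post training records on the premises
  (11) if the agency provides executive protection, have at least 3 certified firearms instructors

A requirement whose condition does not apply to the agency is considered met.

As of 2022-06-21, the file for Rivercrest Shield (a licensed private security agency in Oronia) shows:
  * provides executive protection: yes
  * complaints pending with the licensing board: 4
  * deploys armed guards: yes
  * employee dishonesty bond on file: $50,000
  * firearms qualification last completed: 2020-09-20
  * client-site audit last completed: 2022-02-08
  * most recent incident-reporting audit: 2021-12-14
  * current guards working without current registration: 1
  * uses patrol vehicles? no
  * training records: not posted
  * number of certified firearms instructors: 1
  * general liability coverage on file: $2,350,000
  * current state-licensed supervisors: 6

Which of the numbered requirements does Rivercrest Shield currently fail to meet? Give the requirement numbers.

1. state-licensed supervisors 6 ≥ 3 → met
2. incident-reporting audit 189 days ago vs limit 270 → met
3. employee dishonesty bond $50,000 ≥ $10,000 → met
4. general liability coverage $2,350,000 < $2,375,000 → not met
5. condition 'deploys armed guards' holds; firearms qualification 639 days ago vs limit 730 → met
6. condition 'uses patrol vehicles' does not hold → requirement n/a → met
7. client-site audit 133 days ago vs limit 180 → met
8. complaints pending with the licensing board 4 > 2 → not met
9. guards working without current registration 1 ≤ 1 → met
10. training records absent → not met
11. condition 'provides executive protection' holds; certified firearms instructors 1 < 3 → not met
Not met: 4, 8, 10, 11

4, 8, 10, 11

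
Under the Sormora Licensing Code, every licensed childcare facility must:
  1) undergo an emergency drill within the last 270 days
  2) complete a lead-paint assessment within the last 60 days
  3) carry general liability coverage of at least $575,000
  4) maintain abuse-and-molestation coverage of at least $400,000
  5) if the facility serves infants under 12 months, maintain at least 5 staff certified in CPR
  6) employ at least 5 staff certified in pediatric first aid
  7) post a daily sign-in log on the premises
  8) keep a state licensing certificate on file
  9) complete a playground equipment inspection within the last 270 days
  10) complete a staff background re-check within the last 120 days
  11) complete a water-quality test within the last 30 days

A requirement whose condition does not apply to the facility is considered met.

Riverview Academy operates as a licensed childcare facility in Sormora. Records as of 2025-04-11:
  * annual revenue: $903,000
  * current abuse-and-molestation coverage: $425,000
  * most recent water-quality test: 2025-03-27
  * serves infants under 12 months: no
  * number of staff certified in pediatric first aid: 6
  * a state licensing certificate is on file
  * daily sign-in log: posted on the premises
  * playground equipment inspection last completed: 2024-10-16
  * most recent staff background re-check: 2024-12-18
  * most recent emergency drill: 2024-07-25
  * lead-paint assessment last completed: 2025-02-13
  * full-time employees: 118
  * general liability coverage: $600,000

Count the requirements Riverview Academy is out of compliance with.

1. emergency drill 260 days ago vs limit 270 → met
2. lead-paint assessment 57 days ago vs limit 60 → met
3. general liability coverage $600,000 ≥ $575,000 → met
4. abuse-and-molestation coverage $425,000 ≥ $400,000 → met
5. condition 'serves infants under 12 months' does not hold → requirement n/a → met
6. staff certified in pediatric first aid 6 ≥ 5 → met
7. daily sign-in log present → met
8. state licensing certificate present → met
9. playground equipment inspection 177 days ago vs limit 270 → met
10. staff background re-check 114 days ago vs limit 120 → met
11. water-quality test 15 days ago vs limit 30 → met
Not met: 0 of 11

0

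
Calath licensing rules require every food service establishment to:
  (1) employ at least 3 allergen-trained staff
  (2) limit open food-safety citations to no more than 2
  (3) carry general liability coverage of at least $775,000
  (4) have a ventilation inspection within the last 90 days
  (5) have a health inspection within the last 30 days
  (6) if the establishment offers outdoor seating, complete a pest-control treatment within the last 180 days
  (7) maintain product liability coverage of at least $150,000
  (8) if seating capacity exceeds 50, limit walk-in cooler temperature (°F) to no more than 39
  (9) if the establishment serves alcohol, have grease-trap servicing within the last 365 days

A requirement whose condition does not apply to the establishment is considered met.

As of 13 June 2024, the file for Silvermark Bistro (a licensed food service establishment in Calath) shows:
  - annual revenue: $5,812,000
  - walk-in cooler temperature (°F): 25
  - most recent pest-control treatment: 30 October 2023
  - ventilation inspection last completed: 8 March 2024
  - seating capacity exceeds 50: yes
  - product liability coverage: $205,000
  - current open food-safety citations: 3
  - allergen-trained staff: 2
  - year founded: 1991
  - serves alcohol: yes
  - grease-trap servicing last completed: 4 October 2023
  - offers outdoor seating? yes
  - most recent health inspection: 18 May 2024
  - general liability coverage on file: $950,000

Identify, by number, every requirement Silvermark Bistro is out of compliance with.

1, 2, 4, 6

1. allergen-trained staff 2 < 3 → not met
2. open food-safety citations 3 > 2 → not met
3. general liability coverage $950,000 ≥ $775,000 → met
4. ventilation inspection 97 days ago vs limit 90 → not met
5. health inspection 26 days ago vs limit 30 → met
6. condition 'offers outdoor seating' holds; pest-control treatment 227 days ago vs limit 180 → not met
7. product liability coverage $205,000 ≥ $150,000 → met
8. condition 'seating capacity exceeds 50' holds; walk-in cooler temperature (°F) 25 ≤ 39 → met
9. condition 'serves alcohol' holds; grease-trap servicing 253 days ago vs limit 365 → met
Not met: 1, 2, 4, 6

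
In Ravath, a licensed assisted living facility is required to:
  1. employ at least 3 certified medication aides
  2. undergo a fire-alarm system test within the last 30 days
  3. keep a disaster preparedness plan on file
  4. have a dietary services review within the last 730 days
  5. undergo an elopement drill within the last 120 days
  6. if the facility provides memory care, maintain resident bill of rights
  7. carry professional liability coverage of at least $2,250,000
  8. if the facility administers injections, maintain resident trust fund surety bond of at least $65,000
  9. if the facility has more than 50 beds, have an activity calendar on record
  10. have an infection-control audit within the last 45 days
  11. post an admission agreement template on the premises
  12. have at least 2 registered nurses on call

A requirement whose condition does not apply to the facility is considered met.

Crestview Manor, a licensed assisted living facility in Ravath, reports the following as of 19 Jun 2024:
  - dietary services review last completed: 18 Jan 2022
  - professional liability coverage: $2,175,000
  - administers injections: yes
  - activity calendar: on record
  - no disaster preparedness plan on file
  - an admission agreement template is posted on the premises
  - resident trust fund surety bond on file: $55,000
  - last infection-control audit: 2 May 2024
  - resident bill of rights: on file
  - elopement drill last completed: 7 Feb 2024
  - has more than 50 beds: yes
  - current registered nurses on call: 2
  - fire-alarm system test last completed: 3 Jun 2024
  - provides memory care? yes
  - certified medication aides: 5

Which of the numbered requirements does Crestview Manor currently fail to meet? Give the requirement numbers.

1. certified medication aides 5 ≥ 3 → met
2. fire-alarm system test 16 days ago vs limit 30 → met
3. disaster preparedness plan absent → not met
4. dietary services review 883 days ago vs limit 730 → not met
5. elopement drill 133 days ago vs limit 120 → not met
6. condition 'provides memory care' holds; resident bill of rights present → met
7. professional liability coverage $2,175,000 < $2,250,000 → not met
8. condition 'administers injections' holds; resident trust fund surety bond $55,000 < $65,000 → not met
9. condition 'has more than 50 beds' holds; activity calendar present → met
10. infection-control audit 48 days ago vs limit 45 → not met
11. admission agreement template present → met
12. registered nurses on call 2 ≥ 2 → met
Not met: 3, 4, 5, 7, 8, 10

3, 4, 5, 7, 8, 10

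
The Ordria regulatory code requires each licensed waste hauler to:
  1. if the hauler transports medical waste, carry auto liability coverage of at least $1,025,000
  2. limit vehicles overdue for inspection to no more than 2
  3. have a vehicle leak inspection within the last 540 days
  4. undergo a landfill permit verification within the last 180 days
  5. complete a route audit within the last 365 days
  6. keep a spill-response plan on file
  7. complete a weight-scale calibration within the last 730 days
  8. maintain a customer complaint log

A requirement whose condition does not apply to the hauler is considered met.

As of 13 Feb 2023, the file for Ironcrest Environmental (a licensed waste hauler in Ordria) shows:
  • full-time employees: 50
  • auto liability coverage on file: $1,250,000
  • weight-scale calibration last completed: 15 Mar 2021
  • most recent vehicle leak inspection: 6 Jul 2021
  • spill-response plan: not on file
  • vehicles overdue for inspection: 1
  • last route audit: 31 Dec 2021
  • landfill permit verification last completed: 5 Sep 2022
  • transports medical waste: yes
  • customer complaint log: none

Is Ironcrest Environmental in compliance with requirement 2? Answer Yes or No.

Yes

2. vehicles overdue for inspection 1 ≤ 2 → met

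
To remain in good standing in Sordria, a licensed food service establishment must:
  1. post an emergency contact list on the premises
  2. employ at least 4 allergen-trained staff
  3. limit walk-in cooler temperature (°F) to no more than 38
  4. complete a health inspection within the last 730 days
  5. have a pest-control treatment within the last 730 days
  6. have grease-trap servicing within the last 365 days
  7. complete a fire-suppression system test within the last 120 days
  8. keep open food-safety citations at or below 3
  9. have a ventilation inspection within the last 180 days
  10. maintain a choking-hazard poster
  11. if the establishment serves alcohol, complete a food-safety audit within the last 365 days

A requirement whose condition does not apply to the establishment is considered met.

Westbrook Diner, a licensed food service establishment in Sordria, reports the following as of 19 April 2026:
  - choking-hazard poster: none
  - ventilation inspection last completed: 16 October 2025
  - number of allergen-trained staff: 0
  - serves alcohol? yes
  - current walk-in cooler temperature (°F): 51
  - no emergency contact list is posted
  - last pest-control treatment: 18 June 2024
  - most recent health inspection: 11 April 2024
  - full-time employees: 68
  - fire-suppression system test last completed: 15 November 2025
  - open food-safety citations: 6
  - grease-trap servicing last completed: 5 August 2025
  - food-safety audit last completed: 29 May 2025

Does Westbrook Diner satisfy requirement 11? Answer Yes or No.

11. condition 'serves alcohol' holds; food-safety audit 325 days ago vs limit 365 → met

Yes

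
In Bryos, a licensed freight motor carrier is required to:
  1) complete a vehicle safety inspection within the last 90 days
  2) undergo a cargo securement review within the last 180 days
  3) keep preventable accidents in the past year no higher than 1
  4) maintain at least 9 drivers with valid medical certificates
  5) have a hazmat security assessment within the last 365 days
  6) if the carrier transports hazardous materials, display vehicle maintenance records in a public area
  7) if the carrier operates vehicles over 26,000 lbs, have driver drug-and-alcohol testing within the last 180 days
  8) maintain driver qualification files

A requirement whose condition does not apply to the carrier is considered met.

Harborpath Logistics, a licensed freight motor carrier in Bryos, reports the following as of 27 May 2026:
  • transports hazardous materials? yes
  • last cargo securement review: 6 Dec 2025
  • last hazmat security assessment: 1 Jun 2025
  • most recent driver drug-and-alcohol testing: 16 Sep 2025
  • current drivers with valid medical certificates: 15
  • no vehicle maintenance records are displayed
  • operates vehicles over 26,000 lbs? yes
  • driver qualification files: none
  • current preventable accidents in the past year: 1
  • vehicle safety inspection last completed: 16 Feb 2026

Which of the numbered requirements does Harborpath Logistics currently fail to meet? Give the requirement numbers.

1. vehicle safety inspection 100 days ago vs limit 90 → not met
2. cargo securement review 172 days ago vs limit 180 → met
3. preventable accidents in the past year 1 ≤ 1 → met
4. drivers with valid medical certificates 15 ≥ 9 → met
5. hazmat security assessment 360 days ago vs limit 365 → met
6. condition 'transports hazardous materials' holds; vehicle maintenance records absent → not met
7. condition 'operates vehicles over 26,000 lbs' holds; driver drug-and-alcohol testing 253 days ago vs limit 180 → not met
8. driver qualification files absent → not met
Not met: 1, 6, 7, 8

1, 6, 7, 8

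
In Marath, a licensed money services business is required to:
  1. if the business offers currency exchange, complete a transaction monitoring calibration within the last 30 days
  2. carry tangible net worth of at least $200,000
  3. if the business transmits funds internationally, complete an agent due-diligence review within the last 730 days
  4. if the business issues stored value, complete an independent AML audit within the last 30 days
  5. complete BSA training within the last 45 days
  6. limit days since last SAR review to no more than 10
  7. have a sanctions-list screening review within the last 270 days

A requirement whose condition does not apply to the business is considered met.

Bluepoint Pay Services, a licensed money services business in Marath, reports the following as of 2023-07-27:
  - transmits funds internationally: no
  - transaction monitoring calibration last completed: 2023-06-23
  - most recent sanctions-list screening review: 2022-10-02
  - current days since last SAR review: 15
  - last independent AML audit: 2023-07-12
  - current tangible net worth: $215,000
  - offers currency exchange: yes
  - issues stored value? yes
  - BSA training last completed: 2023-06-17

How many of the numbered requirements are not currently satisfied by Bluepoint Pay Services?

3

1. condition 'offers currency exchange' holds; transaction monitoring calibration 34 days ago vs limit 30 → not met
2. tangible net worth $215,000 ≥ $200,000 → met
3. condition 'transmits funds internationally' does not hold → requirement n/a → met
4. condition 'issues stored value' holds; independent AML audit 15 days ago vs limit 30 → met
5. BSA training 40 days ago vs limit 45 → met
6. days since last SAR review 15 > 10 → not met
7. sanctions-list screening review 298 days ago vs limit 270 → not met
Not met: 3 of 7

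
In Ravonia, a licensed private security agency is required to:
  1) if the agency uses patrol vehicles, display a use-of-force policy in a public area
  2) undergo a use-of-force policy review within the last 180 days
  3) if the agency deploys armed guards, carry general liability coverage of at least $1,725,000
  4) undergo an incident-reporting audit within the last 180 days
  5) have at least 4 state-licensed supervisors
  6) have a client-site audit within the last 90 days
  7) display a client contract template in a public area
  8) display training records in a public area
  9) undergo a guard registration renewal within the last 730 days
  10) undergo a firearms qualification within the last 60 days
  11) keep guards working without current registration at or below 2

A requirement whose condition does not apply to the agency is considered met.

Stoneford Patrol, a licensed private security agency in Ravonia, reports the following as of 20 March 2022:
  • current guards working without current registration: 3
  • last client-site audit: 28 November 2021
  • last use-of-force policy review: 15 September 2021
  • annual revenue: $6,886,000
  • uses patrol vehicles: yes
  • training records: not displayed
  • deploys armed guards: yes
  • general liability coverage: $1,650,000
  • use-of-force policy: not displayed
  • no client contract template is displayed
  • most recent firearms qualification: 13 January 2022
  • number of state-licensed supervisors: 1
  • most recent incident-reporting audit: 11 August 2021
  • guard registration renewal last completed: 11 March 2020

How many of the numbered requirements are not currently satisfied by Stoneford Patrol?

1. condition 'uses patrol vehicles' holds; use-of-force policy absent → not met
2. use-of-force policy review 186 days ago vs limit 180 → not met
3. condition 'deploys armed guards' holds; general liability coverage $1,650,000 < $1,725,000 → not met
4. incident-reporting audit 221 days ago vs limit 180 → not met
5. state-licensed supervisors 1 < 4 → not met
6. client-site audit 112 days ago vs limit 90 → not met
7. client contract template absent → not met
8. training records absent → not met
9. guard registration renewal 739 days ago vs limit 730 → not met
10. firearms qualification 66 days ago vs limit 60 → not met
11. guards working without current registration 3 > 2 → not met
Not met: 11 of 11

11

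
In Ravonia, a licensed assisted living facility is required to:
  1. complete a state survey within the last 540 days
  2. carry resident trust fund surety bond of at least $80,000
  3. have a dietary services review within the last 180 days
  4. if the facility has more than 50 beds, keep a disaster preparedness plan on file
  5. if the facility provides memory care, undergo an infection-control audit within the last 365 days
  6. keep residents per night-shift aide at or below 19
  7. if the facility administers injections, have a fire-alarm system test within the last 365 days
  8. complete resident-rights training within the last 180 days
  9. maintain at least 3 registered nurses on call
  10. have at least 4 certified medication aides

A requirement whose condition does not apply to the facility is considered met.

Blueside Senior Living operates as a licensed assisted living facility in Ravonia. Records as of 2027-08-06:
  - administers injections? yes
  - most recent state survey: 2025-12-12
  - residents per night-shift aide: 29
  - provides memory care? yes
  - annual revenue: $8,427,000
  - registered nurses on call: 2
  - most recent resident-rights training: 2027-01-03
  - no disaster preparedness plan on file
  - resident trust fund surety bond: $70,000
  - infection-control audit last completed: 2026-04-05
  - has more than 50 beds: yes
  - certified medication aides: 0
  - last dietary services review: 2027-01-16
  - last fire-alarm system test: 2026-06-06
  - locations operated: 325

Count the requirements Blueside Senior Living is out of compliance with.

1. state survey 602 days ago vs limit 540 → not met
2. resident trust fund surety bond $70,000 < $80,000 → not met
3. dietary services review 202 days ago vs limit 180 → not met
4. condition 'has more than 50 beds' holds; disaster preparedness plan absent → not met
5. condition 'provides memory care' holds; infection-control audit 488 days ago vs limit 365 → not met
6. residents per night-shift aide 29 > 19 → not met
7. condition 'administers injections' holds; fire-alarm system test 426 days ago vs limit 365 → not met
8. resident-rights training 215 days ago vs limit 180 → not met
9. registered nurses on call 2 < 3 → not met
10. certified medication aides 0 < 4 → not met
Not met: 10 of 10

10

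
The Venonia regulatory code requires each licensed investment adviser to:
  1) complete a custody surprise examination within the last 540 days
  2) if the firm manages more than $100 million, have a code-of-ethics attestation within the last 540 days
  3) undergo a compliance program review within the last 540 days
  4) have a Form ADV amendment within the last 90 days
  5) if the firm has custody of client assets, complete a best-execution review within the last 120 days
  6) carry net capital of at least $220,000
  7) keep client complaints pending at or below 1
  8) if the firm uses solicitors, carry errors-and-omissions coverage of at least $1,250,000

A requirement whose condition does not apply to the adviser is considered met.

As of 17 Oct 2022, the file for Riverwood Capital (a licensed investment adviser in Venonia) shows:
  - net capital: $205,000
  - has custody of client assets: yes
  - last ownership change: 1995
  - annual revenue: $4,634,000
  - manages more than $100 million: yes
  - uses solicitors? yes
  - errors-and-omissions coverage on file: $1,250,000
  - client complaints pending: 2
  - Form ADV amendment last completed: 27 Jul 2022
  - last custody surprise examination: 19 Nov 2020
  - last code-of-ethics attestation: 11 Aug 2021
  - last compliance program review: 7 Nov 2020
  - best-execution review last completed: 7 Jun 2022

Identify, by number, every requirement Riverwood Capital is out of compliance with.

1. custody surprise examination 697 days ago vs limit 540 → not met
2. condition 'manages more than $100 million' holds; code-of-ethics attestation 432 days ago vs limit 540 → met
3. compliance program review 709 days ago vs limit 540 → not met
4. Form ADV amendment 82 days ago vs limit 90 → met
5. condition 'has custody of client assets' holds; best-execution review 132 days ago vs limit 120 → not met
6. net capital $205,000 < $220,000 → not met
7. client complaints pending 2 > 1 → not met
8. condition 'uses solicitors' holds; errors-and-omissions coverage $1,250,000 ≥ $1,250,000 → met
Not met: 1, 3, 5, 6, 7

1, 3, 5, 6, 7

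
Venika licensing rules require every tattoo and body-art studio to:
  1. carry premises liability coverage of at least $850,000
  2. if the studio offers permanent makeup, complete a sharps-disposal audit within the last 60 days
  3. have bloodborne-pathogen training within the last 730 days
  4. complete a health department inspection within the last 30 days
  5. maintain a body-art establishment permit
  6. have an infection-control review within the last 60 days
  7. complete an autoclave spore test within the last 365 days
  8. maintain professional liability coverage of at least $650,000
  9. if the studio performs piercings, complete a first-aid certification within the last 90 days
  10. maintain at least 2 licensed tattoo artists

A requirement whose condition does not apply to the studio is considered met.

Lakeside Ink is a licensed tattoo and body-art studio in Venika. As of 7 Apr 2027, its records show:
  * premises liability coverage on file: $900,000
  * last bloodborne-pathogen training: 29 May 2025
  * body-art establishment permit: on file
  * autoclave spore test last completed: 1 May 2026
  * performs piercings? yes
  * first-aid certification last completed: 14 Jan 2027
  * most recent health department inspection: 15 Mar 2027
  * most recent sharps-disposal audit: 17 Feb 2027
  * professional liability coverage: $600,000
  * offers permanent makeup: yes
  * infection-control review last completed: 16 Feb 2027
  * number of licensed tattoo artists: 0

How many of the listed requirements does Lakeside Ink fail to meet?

2

1. premises liability coverage $900,000 ≥ $850,000 → met
2. condition 'offers permanent makeup' holds; sharps-disposal audit 49 days ago vs limit 60 → met
3. bloodborne-pathogen training 678 days ago vs limit 730 → met
4. health department inspection 23 days ago vs limit 30 → met
5. body-art establishment permit present → met
6. infection-control review 50 days ago vs limit 60 → met
7. autoclave spore test 341 days ago vs limit 365 → met
8. professional liability coverage $600,000 < $650,000 → not met
9. condition 'performs piercings' holds; first-aid certification 83 days ago vs limit 90 → met
10. licensed tattoo artists 0 < 2 → not met
Not met: 2 of 10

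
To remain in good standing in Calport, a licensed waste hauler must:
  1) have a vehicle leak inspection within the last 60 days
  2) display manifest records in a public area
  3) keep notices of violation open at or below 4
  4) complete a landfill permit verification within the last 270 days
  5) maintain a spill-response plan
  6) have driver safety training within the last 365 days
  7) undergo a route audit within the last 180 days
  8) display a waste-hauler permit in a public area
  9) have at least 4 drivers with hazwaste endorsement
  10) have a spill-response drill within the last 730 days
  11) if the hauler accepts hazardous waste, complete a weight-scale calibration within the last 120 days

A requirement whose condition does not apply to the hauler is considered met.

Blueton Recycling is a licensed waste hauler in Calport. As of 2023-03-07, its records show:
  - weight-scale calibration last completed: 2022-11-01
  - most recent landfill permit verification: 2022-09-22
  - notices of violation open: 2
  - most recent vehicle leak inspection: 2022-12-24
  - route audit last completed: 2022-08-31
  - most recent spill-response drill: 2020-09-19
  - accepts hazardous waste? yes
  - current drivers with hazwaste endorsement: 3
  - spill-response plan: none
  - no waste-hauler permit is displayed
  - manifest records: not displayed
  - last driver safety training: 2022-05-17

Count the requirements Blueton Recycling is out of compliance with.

8

1. vehicle leak inspection 73 days ago vs limit 60 → not met
2. manifest records absent → not met
3. notices of violation open 2 ≤ 4 → met
4. landfill permit verification 166 days ago vs limit 270 → met
5. spill-response plan absent → not met
6. driver safety training 294 days ago vs limit 365 → met
7. route audit 188 days ago vs limit 180 → not met
8. waste-hauler permit absent → not met
9. drivers with hazwaste endorsement 3 < 4 → not met
10. spill-response drill 899 days ago vs limit 730 → not met
11. condition 'accepts hazardous waste' holds; weight-scale calibration 126 days ago vs limit 120 → not met
Not met: 8 of 11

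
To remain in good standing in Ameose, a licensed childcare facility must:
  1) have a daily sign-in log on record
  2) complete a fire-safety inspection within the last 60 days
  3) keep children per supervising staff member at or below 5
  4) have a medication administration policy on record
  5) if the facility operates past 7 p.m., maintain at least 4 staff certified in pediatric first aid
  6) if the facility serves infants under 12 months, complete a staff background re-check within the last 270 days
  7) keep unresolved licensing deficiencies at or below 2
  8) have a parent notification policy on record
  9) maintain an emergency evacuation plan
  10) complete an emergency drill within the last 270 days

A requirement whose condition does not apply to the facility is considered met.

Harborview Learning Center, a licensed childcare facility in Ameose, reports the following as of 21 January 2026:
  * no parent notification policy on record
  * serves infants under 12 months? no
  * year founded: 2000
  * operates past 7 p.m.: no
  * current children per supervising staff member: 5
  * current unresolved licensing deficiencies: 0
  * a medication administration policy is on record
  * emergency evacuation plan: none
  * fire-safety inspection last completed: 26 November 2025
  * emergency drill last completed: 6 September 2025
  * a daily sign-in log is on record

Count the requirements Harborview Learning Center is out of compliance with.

2

1. daily sign-in log present → met
2. fire-safety inspection 56 days ago vs limit 60 → met
3. children per supervising staff member 5 ≤ 5 → met
4. medication administration policy present → met
5. condition 'operates past 7 p.m.' does not hold → requirement n/a → met
6. condition 'serves infants under 12 months' does not hold → requirement n/a → met
7. unresolved licensing deficiencies 0 ≤ 2 → met
8. parent notification policy absent → not met
9. emergency evacuation plan absent → not met
10. emergency drill 137 days ago vs limit 270 → met
Not met: 2 of 10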